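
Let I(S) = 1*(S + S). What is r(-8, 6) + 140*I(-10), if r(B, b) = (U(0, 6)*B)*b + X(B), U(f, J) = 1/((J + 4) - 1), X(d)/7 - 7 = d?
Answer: -8437/3 ≈ -2812.3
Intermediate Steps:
X(d) = 49 + 7*d
U(f, J) = 1/(3 + J) (U(f, J) = 1/((4 + J) - 1) = 1/(3 + J))
r(B, b) = 49 + 7*B + B*b/9 (r(B, b) = (B/(3 + 6))*b + (49 + 7*B) = (B/9)*b + (49 + 7*B) = B*b/9 + (49 + 7*B) = 49 + 7*B + B*b/9)
I(S) = 2*S (I(S) = 1*(2*S) = 2*S)
r(-8, 6) + 140*I(-10) = (49 + 7*(-8) + (⅑)*(-8)*6) + 140*(2*(-10)) = (49 - 56 - 16/3) + 140*(-20) = -37/3 - 2800 = -8437/3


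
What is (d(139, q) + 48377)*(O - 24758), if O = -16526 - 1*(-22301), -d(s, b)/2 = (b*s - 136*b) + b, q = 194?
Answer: -888878975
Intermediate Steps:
d(s, b) = 270*b - 2*b*s (d(s, b) = -2*((b*s - 136*b) + b) = -2*((-136*b + b*s) + b) = -2*(-135*b + b*s) = 270*b - 2*b*s)
O = 5775 (O = -16526 + 22301 = 5775)
(d(139, q) + 48377)*(O - 24758) = (2*194*(135 - 1*139) + 48377)*(5775 - 24758) = (2*194*(135 - 139) + 48377)*(-18983) = (2*194*(-4) + 48377)*(-18983) = (-1552 + 48377)*(-18983) = 46825*(-18983) = -888878975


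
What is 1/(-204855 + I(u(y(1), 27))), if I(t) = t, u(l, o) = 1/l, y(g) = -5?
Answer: -5/1024276 ≈ -4.8815e-6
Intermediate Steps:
1/(-204855 + I(u(y(1), 27))) = 1/(-204855 + 1/(-5)) = 1/(-204855 - ⅕) = 1/(-1024276/5) = -5/1024276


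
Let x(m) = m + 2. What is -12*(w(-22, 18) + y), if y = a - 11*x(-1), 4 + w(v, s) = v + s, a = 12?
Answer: 84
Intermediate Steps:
x(m) = 2 + m
w(v, s) = -4 + s + v (w(v, s) = -4 + (v + s) = -4 + (s + v) = -4 + s + v)
y = 1 (y = 12 - 11*(2 - 1) = 12 - 11*1 = 12 - 11 = 1)
-12*(w(-22, 18) + y) = -12*((-4 + 18 - 22) + 1) = -12*(-8 + 1) = -12*(-7) = 84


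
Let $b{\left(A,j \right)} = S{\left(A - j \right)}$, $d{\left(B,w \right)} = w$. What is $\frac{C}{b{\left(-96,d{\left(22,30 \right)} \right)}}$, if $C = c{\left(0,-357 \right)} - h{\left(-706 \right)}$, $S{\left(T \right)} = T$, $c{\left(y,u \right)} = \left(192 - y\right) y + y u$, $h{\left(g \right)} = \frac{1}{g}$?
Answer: $- \frac{1}{88956} \approx -1.1242 \cdot 10^{-5}$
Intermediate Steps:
$c{\left(y,u \right)} = u y + y \left(192 - y\right)$ ($c{\left(y,u \right)} = y \left(192 - y\right) + u y = u y + y \left(192 - y\right)$)
$b{\left(A,j \right)} = A - j$
$C = \frac{1}{706}$ ($C = 0 \left(192 - 357 - 0\right) - \frac{1}{-706} = 0 \left(192 - 357 + 0\right) - - \frac{1}{706} = 0 \left(-165\right) + \frac{1}{706} = 0 + \frac{1}{706} = \frac{1}{706} \approx 0.0014164$)
$\frac{C}{b{\left(-96,d{\left(22,30 \right)} \right)}} = \frac{1}{706 \left(-96 - 30\right)} = \frac{1}{706 \left(-126\right)} = \frac{1}{706} \left(- \frac{1}{126}\right) = - \frac{1}{88956}$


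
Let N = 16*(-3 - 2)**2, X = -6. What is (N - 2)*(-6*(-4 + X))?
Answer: 23880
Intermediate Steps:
N = 400 (N = 16*(-5)**2 = 16*25 = 400)
(N - 2)*(-6*(-4 + X)) = (400 - 2)*(-6*(-4 - 6)) = 398*(-6*(-10)) = 398*60 = 23880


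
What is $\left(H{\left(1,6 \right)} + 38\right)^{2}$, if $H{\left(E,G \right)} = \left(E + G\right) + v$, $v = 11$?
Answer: $3136$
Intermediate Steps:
$H{\left(E,G \right)} = 11 + E + G$ ($H{\left(E,G \right)} = \left(E + G\right) + 11 = 11 + E + G$)
$\left(H{\left(1,6 \right)} + 38\right)^{2} = \left(\left(11 + 1 + 6\right) + 38\right)^{2} = \left(18 + 38\right)^{2} = 56^{2} = 3136$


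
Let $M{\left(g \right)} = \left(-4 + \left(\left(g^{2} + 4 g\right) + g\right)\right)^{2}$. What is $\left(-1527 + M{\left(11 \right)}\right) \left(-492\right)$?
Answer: $-13804044$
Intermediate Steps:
$M{\left(g \right)} = \left(-4 + g^{2} + 5 g\right)^{2}$ ($M{\left(g \right)} = \left(-4 + \left(g^{2} + 5 g\right)\right)^{2} = \left(-4 + g^{2} + 5 g\right)^{2}$)
$\left(-1527 + M{\left(11 \right)}\right) \left(-492\right) = \left(-1527 + \left(-4 + 11^{2} + 5 \cdot 11\right)^{2}\right) \left(-492\right) = \left(-1527 + \left(-4 + 121 + 55\right)^{2}\right) \left(-492\right) = \left(-1527 + 172^{2}\right) \left(-492\right) = \left(-1527 + 29584\right) \left(-492\right) = 28057 \left(-492\right) = -13804044$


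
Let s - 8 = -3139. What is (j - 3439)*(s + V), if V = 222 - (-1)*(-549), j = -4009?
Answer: 25755184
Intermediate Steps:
s = -3131 (s = 8 - 3139 = -3131)
V = -327 (V = 222 - 1*549 = 222 - 549 = -327)
(j - 3439)*(s + V) = (-4009 - 3439)*(-3131 - 327) = -7448*(-3458) = 25755184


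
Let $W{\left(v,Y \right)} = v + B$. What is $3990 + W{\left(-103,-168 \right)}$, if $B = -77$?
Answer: $3810$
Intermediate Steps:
$W{\left(v,Y \right)} = -77 + v$ ($W{\left(v,Y \right)} = v - 77 = -77 + v$)
$3990 + W{\left(-103,-168 \right)} = 3990 - 180 = 3810$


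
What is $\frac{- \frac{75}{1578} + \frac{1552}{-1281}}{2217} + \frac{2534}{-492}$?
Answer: $- \frac{157740721048}{30623471991} \approx -5.151$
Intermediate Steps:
$\frac{- \frac{75}{1578} + \frac{1552}{-1281}}{2217} + \frac{2534}{-492} = \left(\left(-75\right) \frac{1}{1578} + 1552 \left(- \frac{1}{1281}\right)\right) \frac{1}{2217} + 2534 \left(- \frac{1}{492}\right) = \left(- \frac{25}{526} - \frac{1552}{1281}\right) \frac{1}{2217} - \frac{1267}{246} = \left(- \frac{848377}{673806}\right) \frac{1}{2217} - \frac{1267}{246} = - \frac{848377}{1493827902} - \frac{1267}{246} = - \frac{157740721048}{30623471991}$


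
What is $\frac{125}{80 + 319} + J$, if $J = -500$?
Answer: $- \frac{199375}{399} \approx -499.69$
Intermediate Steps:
$\frac{125}{80 + 319} + J = \frac{125}{80 + 319} - 500 = \frac{125}{399} - 500 = - \frac{199375}{399}$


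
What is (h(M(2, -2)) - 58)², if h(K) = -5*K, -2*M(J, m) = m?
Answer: 3969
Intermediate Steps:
M(J, m) = -m/2
(h(M(2, -2)) - 58)² = (-(-5)*(-2)/2 - 58)² = (-5*1 - 58)² = (-5 - 58)² = (-63)² = 3969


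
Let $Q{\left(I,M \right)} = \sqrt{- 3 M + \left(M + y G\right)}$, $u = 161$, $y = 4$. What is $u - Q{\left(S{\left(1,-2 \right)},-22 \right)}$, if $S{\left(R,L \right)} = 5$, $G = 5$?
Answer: $153$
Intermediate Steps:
$Q{\left(I,M \right)} = \sqrt{20 - 2 M}$ ($Q{\left(I,M \right)} = \sqrt{- 3 M + \left(M + 4 \cdot 5\right)} = \sqrt{- 3 M + \left(M + 20\right)} = \sqrt{- 3 M + \left(20 + M\right)} = \sqrt{20 - 2 M}$)
$u - Q{\left(S{\left(1,-2 \right)},-22 \right)} = 161 - \sqrt{20 - -44} = 161 - \sqrt{20 + 44} = 161 - \sqrt{64} = 161 - 8 = 153$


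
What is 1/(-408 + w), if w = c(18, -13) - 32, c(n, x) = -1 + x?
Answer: -1/454 ≈ -0.0022026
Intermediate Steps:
w = -46 (w = (-1 - 13) - 32 = -14 - 32 = -46)
1/(-408 + w) = 1/(-408 - 46) = 1/(-454) = -1/454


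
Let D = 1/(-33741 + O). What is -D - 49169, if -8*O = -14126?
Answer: -6288764265/127901 ≈ -49169.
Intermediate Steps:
O = 7063/4 (O = -⅛*(-14126) = 7063/4 ≈ 1765.8)
D = -4/127901 (D = 1/(-33741 + 7063/4) = 1/(-127901/4) = -4/127901 ≈ -3.1274e-5)
-D - 49169 = -1*(-4/127901) - 49169 = 4/127901 - 49169 = -6288764265/127901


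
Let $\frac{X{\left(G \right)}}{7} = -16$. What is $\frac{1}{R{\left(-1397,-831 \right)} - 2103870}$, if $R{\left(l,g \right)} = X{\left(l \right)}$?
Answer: $- \frac{1}{2103982} \approx -4.7529 \cdot 10^{-7}$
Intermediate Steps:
$X{\left(G \right)} = -112$ ($X{\left(G \right)} = 7 \left(-16\right) = -112$)
$R{\left(l,g \right)} = -112$
$\frac{1}{R{\left(-1397,-831 \right)} - 2103870} = \frac{1}{-112 - 2103870} = \frac{1}{-2103982} = - \frac{1}{2103982}$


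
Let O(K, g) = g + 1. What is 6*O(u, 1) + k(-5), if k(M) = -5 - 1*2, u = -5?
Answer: 5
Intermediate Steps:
O(K, g) = 1 + g
k(M) = -7 (k(M) = -5 - 2 = -7)
6*O(u, 1) + k(-5) = 6*(1 + 1) - 7 = 6*2 - 7 = 12 - 7 = 5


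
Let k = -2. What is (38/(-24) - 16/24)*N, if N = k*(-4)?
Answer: -18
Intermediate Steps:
N = 8 (N = -2*(-4) = 8)
(38/(-24) - 16/24)*N = (38/(-24) - 16/24)*8 = (38*(-1/24) - 16*1/24)*8 = (-19/12 - 2/3)*8 = -9/4*8 = -18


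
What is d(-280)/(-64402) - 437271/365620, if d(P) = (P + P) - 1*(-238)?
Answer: -14021698651/11773329620 ≈ -1.1910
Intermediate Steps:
d(P) = 238 + 2*P (d(P) = 2*P + 238 = 238 + 2*P)
d(-280)/(-64402) - 437271/365620 = (238 + 2*(-280))/(-64402) - 437271/365620 = (238 - 560)*(-1/64402) - 437271*1/365620 = -322*(-1/64402) - 437271/365620 = 161/32201 - 437271/365620 = -14021698651/11773329620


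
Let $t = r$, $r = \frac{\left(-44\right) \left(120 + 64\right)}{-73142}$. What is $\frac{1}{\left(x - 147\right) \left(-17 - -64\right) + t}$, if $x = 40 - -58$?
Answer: $- \frac{36571}{84218965} \approx -0.00043424$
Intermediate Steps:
$x = 98$ ($x = 40 + 58 = 98$)
$r = \frac{4048}{36571}$ ($r = \left(-44\right) 184 \left(- \frac{1}{73142}\right) = \left(-8096\right) \left(- \frac{1}{73142}\right) = \frac{4048}{36571} \approx 0.11069$)
$t = \frac{4048}{36571} \approx 0.11069$
$\frac{1}{\left(x - 147\right) \left(-17 - -64\right) + t} = \frac{1}{\left(98 - 147\right) \left(-17 - -64\right) + \frac{4048}{36571}} = \frac{1}{- 49 \left(-17 + 64\right) + \frac{4048}{36571}} = \frac{1}{\left(-49\right) 47 + \frac{4048}{36571}} = \frac{1}{-2303 + \frac{4048}{36571}} = \frac{1}{- \frac{84218965}{36571}} = - \frac{36571}{84218965}$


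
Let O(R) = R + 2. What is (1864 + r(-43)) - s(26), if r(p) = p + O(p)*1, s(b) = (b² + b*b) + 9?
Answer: 419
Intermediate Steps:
s(b) = 9 + 2*b² (s(b) = (b² + b²) + 9 = 2*b² + 9 = 9 + 2*b²)
O(R) = 2 + R
r(p) = 2 + 2*p (r(p) = p + (2 + p)*1 = p + (2 + p) = 2 + 2*p)
(1864 + r(-43)) - s(26) = (1864 + (2 + 2*(-43))) - (9 + 2*26²) = (1864 + (2 - 86)) - (9 + 2*676) = (1864 - 84) - (9 + 1352) = 1780 - 1*1361 = 1780 - 1361 = 419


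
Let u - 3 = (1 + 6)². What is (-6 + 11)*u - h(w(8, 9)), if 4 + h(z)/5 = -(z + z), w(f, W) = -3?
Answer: 250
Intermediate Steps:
u = 52 (u = 3 + (1 + 6)² = 3 + 7² = 3 + 49 = 52)
h(z) = -20 - 10*z (h(z) = -20 + 5*(-(z + z)) = -20 + 5*(-2*z) = -20 - 10*z)
(-6 + 11)*u - h(w(8, 9)) = (-6 + 11)*52 - (-20 - 10*(-3)) = 5*52 - (-20 + 30) = 260 - 1*10 = 260 - 10 = 250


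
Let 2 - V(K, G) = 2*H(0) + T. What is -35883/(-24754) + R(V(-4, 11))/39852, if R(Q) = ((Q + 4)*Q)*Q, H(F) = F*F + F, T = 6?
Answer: 35883/24754 ≈ 1.4496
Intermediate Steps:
H(F) = F + F² (H(F) = F² + F = F + F²)
V(K, G) = -4 (V(K, G) = 2 - (2*(0*(1 + 0)) + 6) = 2 - (2*(0*1) + 6) = 2 - (2*0 + 6) = 2 - (0 + 6) = 2 - 1*6 = 2 - 6 = -4)
R(Q) = Q²*(4 + Q) (R(Q) = ((4 + Q)*Q)*Q = (Q*(4 + Q))*Q = Q²*(4 + Q))
-35883/(-24754) + R(V(-4, 11))/39852 = -35883/(-24754) + ((-4)²*(4 - 4))/39852 = -35883*(-1/24754) + (16*0)*(1/39852) = 35883/24754 + 0*(1/39852) = 35883/24754 + 0 = 35883/24754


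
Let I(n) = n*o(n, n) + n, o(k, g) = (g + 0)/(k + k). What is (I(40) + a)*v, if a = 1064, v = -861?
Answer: -967764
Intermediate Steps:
o(k, g) = g/(2*k) (o(k, g) = g/((2*k)) = g*(1/(2*k)) = g/(2*k))
I(n) = 3*n/2 (I(n) = n*(n/(2*n)) + n = n*(1/2) + n = n/2 + n = 3*n/2)
(I(40) + a)*v = ((3/2)*40 + 1064)*(-861) = (60 + 1064)*(-861) = 1124*(-861) = -967764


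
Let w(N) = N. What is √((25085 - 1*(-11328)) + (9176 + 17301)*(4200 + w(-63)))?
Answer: √109571762 ≈ 10468.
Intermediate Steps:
√((25085 - 1*(-11328)) + (9176 + 17301)*(4200 + w(-63))) = √((25085 - 1*(-11328)) + (9176 + 17301)*(4200 - 63)) = √((25085 + 11328) + 26477*4137) = √(36413 + 109535349) = √109571762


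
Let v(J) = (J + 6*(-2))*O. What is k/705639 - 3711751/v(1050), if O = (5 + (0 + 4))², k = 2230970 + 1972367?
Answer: -755249365201/19776238614 ≈ -38.190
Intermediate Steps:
k = 4203337
O = 81 (O = (5 + 4)² = 9² = 81)
v(J) = -972 + 81*J (v(J) = (J + 6*(-2))*81 = (J - 12)*81 = (-12 + J)*81 = -972 + 81*J)
k/705639 - 3711751/v(1050) = 4203337/705639 - 3711751/(-972 + 81*1050) = 4203337*(1/705639) - 3711751/(-972 + 85050) = 4203337/705639 - 3711751/84078 = -755249365201/19776238614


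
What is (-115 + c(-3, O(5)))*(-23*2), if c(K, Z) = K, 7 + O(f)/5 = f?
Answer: 5428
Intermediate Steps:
O(f) = -35 + 5*f
(-115 + c(-3, O(5)))*(-23*2) = (-115 - 3)*(-23*2) = -118*(-46) = 5428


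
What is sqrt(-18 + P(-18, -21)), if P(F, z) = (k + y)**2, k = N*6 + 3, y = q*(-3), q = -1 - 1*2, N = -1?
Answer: 3*sqrt(2) ≈ 4.2426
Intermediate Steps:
q = -3 (q = -1 - 2 = -3)
y = 9 (y = -3*(-3) = 9)
k = -3 (k = -1*6 + 3 = -6 + 3 = -3)
P(F, z) = 36 (P(F, z) = (-3 + 9)**2 = 6**2 = 36)
sqrt(-18 + P(-18, -21)) = sqrt(-18 + 36) = sqrt(18) = 3*sqrt(2)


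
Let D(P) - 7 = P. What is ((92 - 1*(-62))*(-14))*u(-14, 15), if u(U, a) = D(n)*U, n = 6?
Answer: 392392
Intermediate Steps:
D(P) = 7 + P
u(U, a) = 13*U (u(U, a) = (7 + 6)*U = 13*U)
((92 - 1*(-62))*(-14))*u(-14, 15) = ((92 - 1*(-62))*(-14))*(13*(-14)) = ((92 + 62)*(-14))*(-182) = (154*(-14))*(-182) = -2156*(-182) = 392392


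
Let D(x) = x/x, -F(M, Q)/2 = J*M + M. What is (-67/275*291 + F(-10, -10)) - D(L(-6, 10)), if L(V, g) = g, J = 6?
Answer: 18728/275 ≈ 68.102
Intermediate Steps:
F(M, Q) = -14*M (F(M, Q) = -2*(6*M + M) = -14*M)
D(x) = 1
(-67/275*291 + F(-10, -10)) - D(L(-6, 10)) = (-67/275*291 - 14*(-10)) - 1*1 = (-67*1/275*291 + 140) - 1 = (-67/275*291 + 140) - 1 = (-19497/275 + 140) - 1 = 19003/275 - 1 = 18728/275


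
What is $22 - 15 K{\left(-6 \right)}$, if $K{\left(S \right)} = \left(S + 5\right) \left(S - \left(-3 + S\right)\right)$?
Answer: $67$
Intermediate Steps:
$K{\left(S \right)} = 15 + 3 S$ ($K{\left(S \right)} = \left(5 + S\right) 3 = 15 + 3 S$)
$22 - 15 K{\left(-6 \right)} = 22 - 15 \left(15 + 3 \left(-6\right)\right) = 22 - 15 \left(15 - 18\right) = 22 - -45 = 22 + 45 = 67$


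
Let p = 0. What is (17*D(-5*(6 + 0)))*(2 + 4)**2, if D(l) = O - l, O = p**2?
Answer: 18360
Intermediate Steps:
O = 0 (O = 0**2 = 0)
D(l) = -l (D(l) = 0 - l = -l)
(17*D(-5*(6 + 0)))*(2 + 4)**2 = (17*(-(-5)*(6 + 0)))*(2 + 4)**2 = (17*(-(-5)*6))*6**2 = (17*(-1*(-30)))*36 = (17*30)*36 = 510*36 = 18360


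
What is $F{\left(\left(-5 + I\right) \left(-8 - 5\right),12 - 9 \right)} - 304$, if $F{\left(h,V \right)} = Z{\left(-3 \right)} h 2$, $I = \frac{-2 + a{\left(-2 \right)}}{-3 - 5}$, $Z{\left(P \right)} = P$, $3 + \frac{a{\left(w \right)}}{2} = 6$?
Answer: $-733$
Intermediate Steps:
$a{\left(w \right)} = 6$ ($a{\left(w \right)} = -6 + 2 \cdot 6 = -6 + 12 = 6$)
$I = - \frac{1}{2}$ ($I = \frac{-2 + 6}{-3 - 5} = \frac{4}{-8} = 4 \left(- \frac{1}{8}\right) = - \frac{1}{2} \approx -0.5$)
$F{\left(h,V \right)} = - 6 h$ ($F{\left(h,V \right)} = - 3 h 2 = - 3 \cdot 2 h = - 6 h$)
$F{\left(\left(-5 + I\right) \left(-8 - 5\right),12 - 9 \right)} - 304 = - 6 \left(-5 - \frac{1}{2}\right) \left(-8 - 5\right) - 304 = - 6 \left(\left(- \frac{11}{2}\right) \left(-13\right)\right) - 304 = \left(-6\right) \frac{143}{2} - 304 = -429 - 304 = -733$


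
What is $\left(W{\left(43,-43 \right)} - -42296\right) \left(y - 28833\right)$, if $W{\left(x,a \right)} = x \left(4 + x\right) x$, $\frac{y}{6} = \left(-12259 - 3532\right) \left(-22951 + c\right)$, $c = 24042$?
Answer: $-13358752698081$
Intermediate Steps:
$y = -103367886$ ($y = 6 \left(-12259 - 3532\right) \left(-22951 + 24042\right) = 6 \left(\left(-15791\right) 1091\right) = 6 \left(-17227981\right) = -103367886$)
$W{\left(x,a \right)} = x^{2} \left(4 + x\right)$ ($W{\left(x,a \right)} = x x \left(4 + x\right) = x^{2} \left(4 + x\right)$)
$\left(W{\left(43,-43 \right)} - -42296\right) \left(y - 28833\right) = \left(43^{2} \left(4 + 43\right) - -42296\right) \left(-103367886 - 28833\right) = \left(1849 \cdot 47 + 42296\right) \left(-103396719\right) = \left(86903 + 42296\right) \left(-103396719\right) = 129199 \left(-103396719\right) = -13358752698081$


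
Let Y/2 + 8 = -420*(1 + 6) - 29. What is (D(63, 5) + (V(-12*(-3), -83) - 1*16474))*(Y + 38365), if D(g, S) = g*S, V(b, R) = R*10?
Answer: -550630479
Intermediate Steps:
V(b, R) = 10*R
Y = -5954 (Y = -16 + 2*(-420*(1 + 6) - 29) = -16 + 2*(-420*7 - 29) = -16 + 2*(-84*35 - 29) = -16 + 2*(-2940 - 29) = -16 + 2*(-2969) = -16 - 5938 = -5954)
D(g, S) = S*g
(D(63, 5) + (V(-12*(-3), -83) - 1*16474))*(Y + 38365) = (5*63 + (10*(-83) - 1*16474))*(-5954 + 38365) = (315 + (-830 - 16474))*32411 = (315 - 17304)*32411 = -16989*32411 = -550630479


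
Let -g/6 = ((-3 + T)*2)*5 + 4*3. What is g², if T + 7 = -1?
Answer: 345744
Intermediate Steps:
T = -8 (T = -7 - 1 = -8)
g = 588 (g = -6*(((-3 - 8)*2)*5 + 4*3) = -6*(-11*2*5 + 12) = -6*(-22*5 + 12) = -6*(-110 + 12) = -6*(-98) = 588)
g² = 588² = 345744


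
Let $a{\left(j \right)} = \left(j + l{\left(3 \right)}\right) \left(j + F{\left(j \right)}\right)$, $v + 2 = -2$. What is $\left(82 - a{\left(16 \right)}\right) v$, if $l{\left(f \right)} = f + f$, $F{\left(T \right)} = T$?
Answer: $2488$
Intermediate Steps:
$v = -4$ ($v = -2 - 2 = -4$)
$l{\left(f \right)} = 2 f$
$a{\left(j \right)} = 2 j \left(6 + j\right)$ ($a{\left(j \right)} = \left(j + 2 \cdot 3\right) \left(j + j\right) = \left(j + 6\right) 2 j = \left(6 + j\right) 2 j = 2 j \left(6 + j\right)$)
$\left(82 - a{\left(16 \right)}\right) v = \left(82 - 2 \cdot 16 \left(6 + 16\right)\right) \left(-4\right) = \left(82 - 2 \cdot 16 \cdot 22\right) \left(-4\right) = \left(82 - 704\right) \left(-4\right) = \left(-622\right) \left(-4\right) = 2488$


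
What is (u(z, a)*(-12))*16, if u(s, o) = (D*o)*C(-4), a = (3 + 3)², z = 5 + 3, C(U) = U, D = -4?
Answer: -110592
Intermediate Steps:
z = 8
a = 36 (a = 6² = 36)
u(s, o) = 16*o (u(s, o) = -4*o*(-4) = 16*o)
(u(z, a)*(-12))*16 = ((16*36)*(-12))*16 = (576*(-12))*16 = -6912*16 = -110592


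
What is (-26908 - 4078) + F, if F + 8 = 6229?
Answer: -24765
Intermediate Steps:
F = 6221 (F = -8 + 6229 = 6221)
(-26908 - 4078) + F = (-26908 - 4078) + 6221 = -30986 + 6221 = -24765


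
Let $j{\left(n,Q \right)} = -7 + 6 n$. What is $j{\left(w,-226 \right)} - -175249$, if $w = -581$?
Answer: $171756$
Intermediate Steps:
$j{\left(w,-226 \right)} - -175249 = \left(-7 + 6 \left(-581\right)\right) - -175249 = \left(-7 - 3486\right) + 175249 = -3493 + 175249 = 171756$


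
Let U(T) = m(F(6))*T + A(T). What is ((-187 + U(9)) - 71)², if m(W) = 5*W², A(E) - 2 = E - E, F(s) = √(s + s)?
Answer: 80656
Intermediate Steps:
F(s) = √2*√s (F(s) = √(2*s) = √2*√s)
A(E) = 2 (A(E) = 2 + (E - E) = 2 + 0 = 2)
U(T) = 2 + 60*T (U(T) = (5*(√2*√6)²)*T + 2 = (5*(2*√3)²)*T + 2 = (5*12)*T + 2 = 60*T + 2 = 2 + 60*T)
((-187 + U(9)) - 71)² = ((-187 + (2 + 60*9)) - 71)² = ((-187 + (2 + 540)) - 71)² = ((-187 + 542) - 71)² = (355 - 71)² = 284² = 80656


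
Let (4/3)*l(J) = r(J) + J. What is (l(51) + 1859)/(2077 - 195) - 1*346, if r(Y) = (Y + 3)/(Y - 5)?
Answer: -14933299/43286 ≈ -344.99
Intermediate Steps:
r(Y) = (3 + Y)/(-5 + Y)
l(J) = 3*J/4 + 3*(3 + J)/(4*(-5 + J)) (l(J) = 3*((3 + J)/(-5 + J) + J)/4 = 3*(J + (3 + J)/(-5 + J))/4 = 3*J/4 + 3*(3 + J)/(4*(-5 + J)))
(l(51) + 1859)/(2077 - 195) - 1*346 = (3*(3 + 51² - 4*51)/(4*(-5 + 51)) + 1859)/(2077 - 195) - 1*346 = ((¾)*(3 + 2601 - 204)/46 + 1859)/1882 - 346 = ((¾)*(1/46)*2400 + 1859)*(1/1882) - 346 = (900/23 + 1859)*(1/1882) - 346 = (43657/23)*(1/1882) - 346 = 43657/43286 - 346 = -14933299/43286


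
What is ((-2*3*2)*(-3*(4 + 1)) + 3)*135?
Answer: 24705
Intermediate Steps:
((-2*3*2)*(-3*(4 + 1)) + 3)*135 = ((-6*2)*(-3*5) + 3)*135 = (-12*(-15) + 3)*135 = (180 + 3)*135 = 183*135 = 24705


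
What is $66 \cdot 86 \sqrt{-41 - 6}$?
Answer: $5676 i \sqrt{47} \approx 38913.0 i$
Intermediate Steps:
$66 \cdot 86 \sqrt{-41 - 6} = 5676 \sqrt{-47} = 5676 i \sqrt{47}$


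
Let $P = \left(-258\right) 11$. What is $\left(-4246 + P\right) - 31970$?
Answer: $-39054$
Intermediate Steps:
$P = -2838$
$\left(-4246 + P\right) - 31970 = \left(-4246 - 2838\right) - 31970 = -7084 - 31970 = -39054$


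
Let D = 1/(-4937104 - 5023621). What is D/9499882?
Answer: -1/94625712134450 ≈ -1.0568e-14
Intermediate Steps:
D = -1/9960725 (D = 1/(-9960725) = -1/9960725 ≈ -1.0039e-7)
D/9499882 = -1/9960725/9499882 = -1/9960725*1/9499882 = -1/94625712134450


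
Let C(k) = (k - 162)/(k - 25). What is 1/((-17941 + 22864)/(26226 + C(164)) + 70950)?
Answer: 3645416/258642949497 ≈ 1.4094e-5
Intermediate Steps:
C(k) = (-162 + k)/(-25 + k)
1/((-17941 + 22864)/(26226 + C(164)) + 70950) = 1/((-17941 + 22864)/(26226 + (-162 + 164)/(-25 + 164)) + 70950) = 1/(4923/(26226 + 2/139) + 70950) = 1/(4923/(3645416/139) + 70950) = 1/(4923*(139/3645416) + 70950) = 1/(684297/3645416 + 70950) = 1/(258642949497/3645416) = 3645416/258642949497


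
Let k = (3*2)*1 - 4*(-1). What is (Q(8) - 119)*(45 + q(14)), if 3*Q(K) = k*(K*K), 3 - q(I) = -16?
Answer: 18112/3 ≈ 6037.3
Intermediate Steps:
q(I) = 19 (q(I) = 3 - 1*(-16) = 3 + 16 = 19)
k = 10 (k = 6*1 + 4 = 6 + 4 = 10)
Q(K) = 10*K²/3 (Q(K) = (10*(K*K))/3 = (10*K²)/3 = 10*K²/3)
(Q(8) - 119)*(45 + q(14)) = ((10/3)*8² - 119)*(45 + 19) = ((10/3)*64 - 119)*64 = (640/3 - 119)*64 = (283/3)*64 = 18112/3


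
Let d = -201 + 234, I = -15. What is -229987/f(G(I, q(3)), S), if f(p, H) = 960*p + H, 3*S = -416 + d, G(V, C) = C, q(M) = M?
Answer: -689961/8257 ≈ -83.561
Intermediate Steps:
d = 33
S = -383/3 (S = (-416 + 33)/3 = (⅓)*(-383) = -383/3 ≈ -127.67)
f(p, H) = H + 960*p
-229987/f(G(I, q(3)), S) = -229987/(-383/3 + 960*3) = -229987/(-383/3 + 2880) = -229987/8257/3 = -229987*3/8257 = -689961/8257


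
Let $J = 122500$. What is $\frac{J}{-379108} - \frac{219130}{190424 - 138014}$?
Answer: $- \frac{2237354026}{496726257} \approx -4.5042$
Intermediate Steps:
$\frac{J}{-379108} - \frac{219130}{190424 - 138014} = \frac{122500}{-379108} - \frac{219130}{190424 - 138014} = 122500 \left(- \frac{1}{379108}\right) - \frac{219130}{52410} = - \frac{30625}{94777} - \frac{21913}{5241} = - \frac{2237354026}{496726257}$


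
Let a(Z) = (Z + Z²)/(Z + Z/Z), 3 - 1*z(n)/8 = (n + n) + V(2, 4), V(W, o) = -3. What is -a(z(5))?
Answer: 32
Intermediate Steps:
z(n) = 48 - 16*n (z(n) = 24 - 8*((n + n) - 3) = 24 - 8*(2*n - 3) = 24 - 8*(-3 + 2*n) = 24 + (24 - 16*n) = 48 - 16*n)
a(Z) = (Z + Z²)/(1 + Z) (a(Z) = (Z + Z²)/(Z + 1) = (Z + Z²)/(1 + Z))
-a(z(5)) = -(48 - 16*5) = -(48 - 80) = -1*(-32) = 32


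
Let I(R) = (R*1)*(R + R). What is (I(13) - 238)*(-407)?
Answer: -40700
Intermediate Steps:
I(R) = 2*R² (I(R) = R*(2*R) = 2*R²)
(I(13) - 238)*(-407) = (2*13² - 238)*(-407) = (2*169 - 238)*(-407) = (338 - 238)*(-407) = 100*(-407) = -40700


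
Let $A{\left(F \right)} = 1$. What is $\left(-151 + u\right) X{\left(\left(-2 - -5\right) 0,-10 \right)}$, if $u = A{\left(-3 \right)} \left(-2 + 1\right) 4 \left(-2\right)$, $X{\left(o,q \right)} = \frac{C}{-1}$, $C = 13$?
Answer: $1859$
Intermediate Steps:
$X{\left(o,q \right)} = -13$ ($X{\left(o,q \right)} = \frac{13}{-1} = 13 \left(-1\right) = -13$)
$u = 8$ ($u = 1 \left(-2 + 1\right) 4 \left(-2\right) = 1 \left(-1\right) 4 \left(-2\right) = \left(-1\right) 4 \left(-2\right) = \left(-4\right) \left(-2\right) = 8$)
$\left(-151 + u\right) X{\left(\left(-2 - -5\right) 0,-10 \right)} = \left(-151 + 8\right) \left(-13\right) = \left(-143\right) \left(-13\right) = 1859$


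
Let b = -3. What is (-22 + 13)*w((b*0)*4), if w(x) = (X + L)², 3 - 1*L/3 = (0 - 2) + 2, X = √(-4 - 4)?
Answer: -657 - 324*I*√2 ≈ -657.0 - 458.21*I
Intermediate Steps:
X = 2*I*√2 (X = √(-8) = 2*I*√2 ≈ 2.8284*I)
L = 9 (L = 9 - 3*((0 - 2) + 2) = 9 - 3*(-2 + 2) = 9 - 3*0 = 9 + 0 = 9)
w(x) = (9 + 2*I*√2)² (w(x) = (2*I*√2 + 9)² = (9 + 2*I*√2)²)
(-22 + 13)*w((b*0)*4) = (-22 + 13)*(73 + 36*I*√2) = -9*(73 + 36*I*√2) = -657 - 324*I*√2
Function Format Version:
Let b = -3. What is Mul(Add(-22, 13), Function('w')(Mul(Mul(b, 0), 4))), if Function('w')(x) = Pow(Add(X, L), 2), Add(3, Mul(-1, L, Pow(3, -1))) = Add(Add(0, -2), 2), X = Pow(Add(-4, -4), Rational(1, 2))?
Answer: Add(-657, Mul(-324, I, Pow(2, Rational(1, 2)))) ≈ Add(-657.00, Mul(-458.21, I))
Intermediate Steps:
X = Mul(2, I, Pow(2, Rational(1, 2))) (X = Pow(-8, Rational(1, 2)) = Mul(2, I, Pow(2, Rational(1, 2))) ≈ Mul(2.8284, I))
L = 9 (L = Add(9, Mul(-3, Add(Add(0, -2), 2))) = Add(9, Mul(-3, Add(-2, 2))) = Add(9, Mul(-3, 0)) = Add(9, 0) = 9)
Function('w')(x) = Pow(Add(9, Mul(2, I, Pow(2, Rational(1, 2)))), 2) (Function('w')(x) = Pow(Add(Mul(2, I, Pow(2, Rational(1, 2))), 9), 2) = Pow(Add(9, Mul(2, I, Pow(2, Rational(1, 2)))), 2))
Mul(Add(-22, 13), Function('w')(Mul(Mul(b, 0), 4))) = Mul(Add(-22, 13), Add(73, Mul(36, I, Pow(2, Rational(1, 2))))) = Mul(-9, Add(73, Mul(36, I, Pow(2, Rational(1, 2))))) = Add(-657, Mul(-324, I, Pow(2, Rational(1, 2))))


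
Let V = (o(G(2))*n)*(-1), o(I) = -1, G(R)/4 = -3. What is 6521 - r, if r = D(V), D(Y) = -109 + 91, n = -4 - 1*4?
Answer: 6539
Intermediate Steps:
G(R) = -12 (G(R) = 4*(-3) = -12)
n = -8 (n = -4 - 4 = -8)
V = -8 (V = -1*(-8)*(-1) = 8*(-1) = -8)
D(Y) = -18
r = -18
6521 - r = 6521 - 1*(-18) = 6521 + 18 = 6539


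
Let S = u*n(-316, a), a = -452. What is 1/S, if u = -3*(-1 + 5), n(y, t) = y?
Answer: 1/3792 ≈ 0.00026371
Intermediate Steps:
u = -12 (u = -3*4 = -12)
S = 3792 (S = -12*(-316) = 3792)
1/S = 1/3792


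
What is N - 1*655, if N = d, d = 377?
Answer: -278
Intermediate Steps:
N = 377
N - 1*655 = 377 - 1*655 = 377 - 655 = -278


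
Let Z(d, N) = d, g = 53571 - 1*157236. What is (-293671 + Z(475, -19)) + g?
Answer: -396861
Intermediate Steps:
g = -103665 (g = 53571 - 157236 = -103665)
(-293671 + Z(475, -19)) + g = (-293671 + 475) - 103665 = -293196 - 103665 = -396861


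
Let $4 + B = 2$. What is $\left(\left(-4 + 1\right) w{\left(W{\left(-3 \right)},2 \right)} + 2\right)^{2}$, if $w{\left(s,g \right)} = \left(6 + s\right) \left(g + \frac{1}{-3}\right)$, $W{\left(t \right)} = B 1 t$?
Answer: $3364$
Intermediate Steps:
$B = -2$ ($B = -4 + 2 = -2$)
$W{\left(t \right)} = - 2 t$ ($W{\left(t \right)} = \left(-2\right) 1 t = - 2 t$)
$w{\left(s,g \right)} = \left(6 + s\right) \left(- \frac{1}{3} + g\right)$ ($w{\left(s,g \right)} = \left(6 + s\right) \left(g - \frac{1}{3}\right) = \left(6 + s\right) \left(- \frac{1}{3} + g\right)$)
$\left(\left(-4 + 1\right) w{\left(W{\left(-3 \right)},2 \right)} + 2\right)^{2} = \left(\left(-4 + 1\right) \left(-2 + 6 \cdot 2 - \frac{\left(-2\right) \left(-3\right)}{3} + 2 \left(\left(-2\right) \left(-3\right)\right)\right) + 2\right)^{2} = \left(- 3 \left(-2 + 12 - 2 + 2 \cdot 6\right) + 2\right)^{2} = \left(- 3 \left(-2 + 12 - 2 + 12\right) + 2\right)^{2} = \left(\left(-3\right) 20 + 2\right)^{2} = \left(-60 + 2\right)^{2} = \left(-58\right)^{2} = 3364$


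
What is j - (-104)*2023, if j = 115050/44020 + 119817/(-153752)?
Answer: 71198988656747/338408152 ≈ 2.1039e+5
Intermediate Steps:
j = 620741163/338408152 (j = 115050*(1/44020) + 119817*(-1/153752) = 11505/4402 - 119817/153752 = 620741163/338408152 ≈ 1.8343)
j - (-104)*2023 = 620741163/338408152 - (-104)*2023 = 620741163/338408152 - 1*(-210392) = 620741163/338408152 + 210392 = 71198988656747/338408152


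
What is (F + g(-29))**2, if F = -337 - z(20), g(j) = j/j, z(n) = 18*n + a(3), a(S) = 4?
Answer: 490000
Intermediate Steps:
z(n) = 4 + 18*n (z(n) = 18*n + 4 = 4 + 18*n)
g(j) = 1
F = -701 (F = -337 - (4 + 18*20) = -337 - (4 + 360) = -337 - 1*364 = -337 - 364 = -701)
(F + g(-29))**2 = (-701 + 1)**2 = (-700)**2 = 490000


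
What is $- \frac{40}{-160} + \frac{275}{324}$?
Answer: $\frac{89}{81} \approx 1.0988$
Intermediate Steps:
$- \frac{40}{-160} + \frac{275}{324} = \left(-40\right) \left(- \frac{1}{160}\right) + 275 \cdot \frac{1}{324} = \frac{1}{4} + \frac{275}{324} = \frac{89}{81}$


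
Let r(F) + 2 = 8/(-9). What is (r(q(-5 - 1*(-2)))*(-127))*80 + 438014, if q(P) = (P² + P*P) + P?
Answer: 4206286/9 ≈ 4.6737e+5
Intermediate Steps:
q(P) = P + 2*P² (q(P) = (P² + P²) + P = 2*P² + P = P + 2*P²)
r(F) = -26/9 (r(F) = -2 + 8/(-9) = -2 + 8*(-⅑) = -2 - 8/9 = -26/9)
(r(q(-5 - 1*(-2)))*(-127))*80 + 438014 = -26/9*(-127)*80 + 438014 = (3302/9)*80 + 438014 = 264160/9 + 438014 = 4206286/9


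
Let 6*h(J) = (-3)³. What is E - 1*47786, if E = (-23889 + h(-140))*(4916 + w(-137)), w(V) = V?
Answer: -228469645/2 ≈ -1.1423e+8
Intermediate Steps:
h(J) = -9/2 (h(J) = (⅙)*(-3)³ = (⅙)*(-27) = -9/2)
E = -228374073/2 (E = (-23889 - 9/2)*(4916 - 137) = -47787/2*4779 = -228374073/2 ≈ -1.1419e+8)
E - 1*47786 = -228374073/2 - 1*47786 = -228374073/2 - 47786 = -228469645/2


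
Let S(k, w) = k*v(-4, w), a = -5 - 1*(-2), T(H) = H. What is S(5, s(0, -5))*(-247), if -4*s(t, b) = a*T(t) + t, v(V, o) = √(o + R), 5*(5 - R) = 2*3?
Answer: -247*√95 ≈ -2407.5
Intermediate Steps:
R = 19/5 (R = 5 - 2*3/5 = 5 - ⅕*6 = 5 - 6/5 = 19/5 ≈ 3.8000)
a = -3 (a = -5 + 2 = -3)
v(V, o) = √(19/5 + o) (v(V, o) = √(o + 19/5) = √(19/5 + o))
s(t, b) = t/2 (s(t, b) = -(-3*t + t)/4 = -(-1)*t/2 = t/2)
S(k, w) = k*√(95 + 25*w)/5 (S(k, w) = k*(√(95 + 25*w)/5) = k*√(95 + 25*w)/5)
S(5, s(0, -5))*(-247) = ((⅕)*5*√(95 + 25*((½)*0)))*(-247) = ((⅕)*5*√(95 + 25*0))*(-247) = ((⅕)*5*√(95 + 0))*(-247) = ((⅕)*5*√95)*(-247) = √95*(-247) = -247*√95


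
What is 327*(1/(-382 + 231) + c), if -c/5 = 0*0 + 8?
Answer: -1975407/151 ≈ -13082.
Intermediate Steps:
c = -40 (c = -5*(0*0 + 8) = -5*(0 + 8) = -5*8 = -40)
327*(1/(-382 + 231) + c) = 327*(1/(-382 + 231) - 40) = 327*(1/(-151) - 40) = 327*(-1/151 - 40) = 327*(-6041/151) = -1975407/151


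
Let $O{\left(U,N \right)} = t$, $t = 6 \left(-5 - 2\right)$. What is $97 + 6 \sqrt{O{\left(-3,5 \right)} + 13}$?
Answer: $97 + 6 i \sqrt{29} \approx 97.0 + 32.311 i$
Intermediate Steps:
$t = -42$ ($t = 6 \left(-7\right) = -42$)
$O{\left(U,N \right)} = -42$
$97 + 6 \sqrt{O{\left(-3,5 \right)} + 13} = 97 + 6 \sqrt{-42 + 13} = 97 + 6 \sqrt{-29} = 97 + 6 i \sqrt{29}$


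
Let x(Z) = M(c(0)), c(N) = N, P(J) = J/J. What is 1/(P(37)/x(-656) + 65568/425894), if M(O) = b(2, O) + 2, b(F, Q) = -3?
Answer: -212947/180163 ≈ -1.1820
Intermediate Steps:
P(J) = 1
M(O) = -1 (M(O) = -3 + 2 = -1)
x(Z) = -1
1/(P(37)/x(-656) + 65568/425894) = 1/(1/(-1) + 65568/425894) = 1/(1*(-1) + 65568*(1/425894)) = 1/(-1 + 32784/212947) = 1/(-180163/212947) = -212947/180163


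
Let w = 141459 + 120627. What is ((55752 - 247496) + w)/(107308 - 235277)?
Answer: -70342/127969 ≈ -0.54968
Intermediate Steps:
w = 262086
((55752 - 247496) + w)/(107308 - 235277) = ((55752 - 247496) + 262086)/(107308 - 235277) = (-191744 + 262086)/(-127969) = 70342*(-1/127969) = -70342/127969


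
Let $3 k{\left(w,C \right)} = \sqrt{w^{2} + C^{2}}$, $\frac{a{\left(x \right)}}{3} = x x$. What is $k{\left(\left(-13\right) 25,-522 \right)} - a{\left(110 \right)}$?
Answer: $-36300 + \frac{\sqrt{378109}}{3} \approx -36095.0$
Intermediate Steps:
$a{\left(x \right)} = 3 x^{2}$ ($a{\left(x \right)} = 3 x x = 3 x^{2}$)
$k{\left(w,C \right)} = \frac{\sqrt{C^{2} + w^{2}}}{3}$ ($k{\left(w,C \right)} = \frac{\sqrt{w^{2} + C^{2}}}{3} = \frac{\sqrt{C^{2} + w^{2}}}{3}$)
$k{\left(\left(-13\right) 25,-522 \right)} - a{\left(110 \right)} = \frac{\sqrt{\left(-522\right)^{2} + \left(\left(-13\right) 25\right)^{2}}}{3} - 3 \cdot 110^{2} = \frac{\sqrt{272484 + \left(-325\right)^{2}}}{3} - 3 \cdot 12100 = \frac{\sqrt{272484 + 105625}}{3} - 36300 = \frac{\sqrt{378109}}{3} - 36300 = -36300 + \frac{\sqrt{378109}}{3}$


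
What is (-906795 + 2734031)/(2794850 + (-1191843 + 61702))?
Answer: 1827236/1664709 ≈ 1.0976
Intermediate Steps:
(-906795 + 2734031)/(2794850 + (-1191843 + 61702)) = 1827236/(2794850 - 1130141) = 1827236/1664709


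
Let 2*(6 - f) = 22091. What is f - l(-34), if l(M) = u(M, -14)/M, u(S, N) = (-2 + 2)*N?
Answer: -22079/2 ≈ -11040.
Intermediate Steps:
u(S, N) = 0 (u(S, N) = 0*N = 0)
f = -22079/2 (f = 6 - ½*22091 = 6 - 22091/2 = -22079/2 ≈ -11040.)
l(M) = 0 (l(M) = 0/M = 0)
f - l(-34) = -22079/2 - 1*0 = -22079/2 + 0 = -22079/2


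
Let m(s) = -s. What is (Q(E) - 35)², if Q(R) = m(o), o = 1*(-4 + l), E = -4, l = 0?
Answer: 961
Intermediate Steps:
o = -4 (o = 1*(-4 + 0) = 1*(-4) = -4)
Q(R) = 4 (Q(R) = -1*(-4) = 4)
(Q(E) - 35)² = (4 - 35)² = (-31)² = 961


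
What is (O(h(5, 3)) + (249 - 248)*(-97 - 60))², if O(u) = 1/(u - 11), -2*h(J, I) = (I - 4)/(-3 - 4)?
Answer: 592873801/24025 ≈ 24677.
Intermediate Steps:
h(J, I) = -2/7 + I/14 (h(J, I) = -(I - 4)/(2*(-3 - 4)) = -(-4 + I)/(2*(-7)) = -(-4 + I)*(-1)/(2*7) = -(4/7 - I/7)/2 = -2/7 + I/14)
O(u) = 1/(-11 + u)
(O(h(5, 3)) + (249 - 248)*(-97 - 60))² = (1/(-11 + (-2/7 + (1/14)*3)) + (249 - 248)*(-97 - 60))² = (1/(-11 + (-2/7 + 3/14)) + 1*(-157))² = (1/(-11 - 1/14) - 157)² = (1/(-155/14) - 157)² = (-14/155 - 157)² = (-24349/155)² = 592873801/24025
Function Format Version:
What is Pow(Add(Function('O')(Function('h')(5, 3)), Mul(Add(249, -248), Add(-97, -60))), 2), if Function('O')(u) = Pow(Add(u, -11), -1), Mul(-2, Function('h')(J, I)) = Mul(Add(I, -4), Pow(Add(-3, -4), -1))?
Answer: Rational(592873801, 24025) ≈ 24677.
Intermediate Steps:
Function('h')(J, I) = Add(Rational(-2, 7), Mul(Rational(1, 14), I)) (Function('h')(J, I) = Mul(Rational(-1, 2), Mul(Add(I, -4), Pow(Add(-3, -4), -1))) = Mul(Rational(-1, 2), Mul(Add(-4, I), Pow(-7, -1))) = Mul(Rational(-1, 2), Mul(Add(-4, I), Rational(-1, 7))) = Mul(Rational(-1, 2), Add(Rational(4, 7), Mul(Rational(-1, 7), I))) = Add(Rational(-2, 7), Mul(Rational(1, 14), I)))
Function('O')(u) = Pow(Add(-11, u), -1)
Pow(Add(Function('O')(Function('h')(5, 3)), Mul(Add(249, -248), Add(-97, -60))), 2) = Pow(Add(Pow(Add(-11, Add(Rational(-2, 7), Mul(Rational(1, 14), 3))), -1), Mul(Add(249, -248), Add(-97, -60))), 2) = Pow(Add(Pow(Add(-11, Add(Rational(-2, 7), Rational(3, 14))), -1), Mul(1, -157)), 2) = Pow(Add(Pow(Add(-11, Rational(-1, 14)), -1), -157), 2) = Pow(Add(Pow(Rational(-155, 14), -1), -157), 2) = Pow(Add(Rational(-14, 155), -157), 2) = Pow(Rational(-24349, 155), 2) = Rational(592873801, 24025)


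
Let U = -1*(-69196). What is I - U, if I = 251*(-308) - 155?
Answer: -146659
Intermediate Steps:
U = 69196
I = -77463 (I = -77308 - 155 = -77463)
I - U = -77463 - 1*69196 = -77463 - 69196 = -146659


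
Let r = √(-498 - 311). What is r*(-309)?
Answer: -309*I*√809 ≈ -8788.9*I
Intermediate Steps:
r = I*√809 (r = √(-809) = I*√809 ≈ 28.443*I)
r*(-309) = (I*√809)*(-309) = -309*I*√809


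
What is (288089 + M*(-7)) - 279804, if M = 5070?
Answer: -27205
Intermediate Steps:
(288089 + M*(-7)) - 279804 = (288089 + 5070*(-7)) - 279804 = (288089 - 35490) - 279804 = 252599 - 279804 = -27205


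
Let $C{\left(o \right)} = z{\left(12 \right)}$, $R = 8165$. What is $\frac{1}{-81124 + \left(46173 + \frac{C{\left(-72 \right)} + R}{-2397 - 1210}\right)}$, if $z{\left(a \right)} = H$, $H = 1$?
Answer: $- \frac{3607}{126076423} \approx -2.861 \cdot 10^{-5}$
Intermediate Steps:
$z{\left(a \right)} = 1$
$C{\left(o \right)} = 1$
$\frac{1}{-81124 + \left(46173 + \frac{C{\left(-72 \right)} + R}{-2397 - 1210}\right)} = \frac{1}{-81124 + \left(46173 + \frac{1 + 8165}{-2397 - 1210}\right)} = \frac{1}{-81124 + \left(46173 + \frac{8166}{-3607}\right)} = \frac{1}{-81124 + \left(46173 + 8166 \left(- \frac{1}{3607}\right)\right)} = \frac{1}{-81124 + \left(46173 - \frac{8166}{3607}\right)} = \frac{1}{-81124 + \frac{166537845}{3607}} = \frac{1}{- \frac{126076423}{3607}} = - \frac{3607}{126076423}$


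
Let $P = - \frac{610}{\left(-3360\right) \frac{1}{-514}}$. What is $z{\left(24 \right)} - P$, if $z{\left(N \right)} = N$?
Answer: $\frac{19709}{168} \approx 117.32$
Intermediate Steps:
$P = - \frac{15677}{168}$ ($P = - \frac{610}{\left(-3360\right) \left(- \frac{1}{514}\right)} = - \frac{610}{\frac{1680}{257}} = \left(-610\right) \frac{257}{1680} = - \frac{15677}{168} \approx -93.315$)
$z{\left(24 \right)} - P = 24 - - \frac{15677}{168} = 24 + \frac{15677}{168} = \frac{19709}{168}$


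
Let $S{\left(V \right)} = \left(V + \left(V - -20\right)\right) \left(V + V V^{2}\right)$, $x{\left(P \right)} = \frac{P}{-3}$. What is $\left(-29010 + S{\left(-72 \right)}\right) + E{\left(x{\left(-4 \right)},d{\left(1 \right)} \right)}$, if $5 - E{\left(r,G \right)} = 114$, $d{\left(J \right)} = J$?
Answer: $46262561$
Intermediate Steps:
$x{\left(P \right)} = - \frac{P}{3}$ ($x{\left(P \right)} = P \left(- \frac{1}{3}\right) = - \frac{P}{3}$)
$E{\left(r,G \right)} = -109$ ($E{\left(r,G \right)} = 5 - 114 = -109$)
$S{\left(V \right)} = \left(20 + 2 V\right) \left(V + V^{3}\right)$ ($S{\left(V \right)} = \left(V + \left(V + 20\right)\right) \left(V + V^{3}\right) = \left(V + \left(20 + V\right)\right) \left(V + V^{3}\right) = \left(20 + 2 V\right) \left(V + V^{3}\right)$)
$\left(-29010 + S{\left(-72 \right)}\right) + E{\left(x{\left(-4 \right)},d{\left(1 \right)} \right)} = \left(-29010 + 2 \left(-72\right) \left(10 - 72 + \left(-72\right)^{3} + 10 \left(-72\right)^{2}\right)\right) - 109 = \left(-29010 + 2 \left(-72\right) \left(10 - 72 - 373248 + 10 \cdot 5184\right)\right) - 109 = \left(-29010 + 2 \left(-72\right) \left(10 - 72 - 373248 + 51840\right)\right) - 109 = \left(-29010 + 2 \left(-72\right) \left(-321470\right)\right) - 109 = \left(-29010 + 46291680\right) - 109 = 46262670 - 109 = 46262561$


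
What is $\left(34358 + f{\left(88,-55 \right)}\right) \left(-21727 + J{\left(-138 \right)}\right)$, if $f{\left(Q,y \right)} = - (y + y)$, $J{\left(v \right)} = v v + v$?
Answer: $-97234228$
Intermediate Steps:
$J{\left(v \right)} = v + v^{2}$ ($J{\left(v \right)} = v^{2} + v = v + v^{2}$)
$f{\left(Q,y \right)} = - 2 y$
$\left(34358 + f{\left(88,-55 \right)}\right) \left(-21727 + J{\left(-138 \right)}\right) = \left(34358 - -110\right) \left(-21727 - 138 \left(1 - 138\right)\right) = \left(34358 + 110\right) \left(-21727 - -18906\right) = 34468 \left(-21727 + 18906\right) = 34468 \left(-2821\right) = -97234228$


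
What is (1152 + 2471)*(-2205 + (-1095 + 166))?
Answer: -11354482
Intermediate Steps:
(1152 + 2471)*(-2205 + (-1095 + 166)) = 3623*(-2205 - 929) = 3623*(-3134) = -11354482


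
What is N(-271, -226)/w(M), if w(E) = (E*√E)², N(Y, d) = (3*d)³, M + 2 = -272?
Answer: 38958219/2571353 ≈ 15.151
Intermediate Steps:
M = -274 (M = -2 - 272 = -274)
N(Y, d) = 27*d³
w(E) = E³ (w(E) = (E^(3/2))² = E³)
N(-271, -226)/w(M) = (27*(-226)³)/((-274)³) = (27*(-11543176))/(-20570824) = -311665752*(-1/20570824) = 38958219/2571353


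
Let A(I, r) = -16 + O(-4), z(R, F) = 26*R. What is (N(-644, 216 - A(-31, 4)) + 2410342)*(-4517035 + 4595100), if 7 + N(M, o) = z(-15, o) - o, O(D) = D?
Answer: 188113933085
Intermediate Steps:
A(I, r) = -20 (A(I, r) = -16 - 4 = -20)
N(M, o) = -397 - o (N(M, o) = -7 + (26*(-15) - o) = -7 + (-390 - o) = -397 - o)
(N(-644, 216 - A(-31, 4)) + 2410342)*(-4517035 + 4595100) = ((-397 - (216 - 1*(-20))) + 2410342)*(-4517035 + 4595100) = ((-397 - (216 + 20)) + 2410342)*78065 = ((-397 - 1*236) + 2410342)*78065 = ((-397 - 236) + 2410342)*78065 = (-633 + 2410342)*78065 = 2409709*78065 = 188113933085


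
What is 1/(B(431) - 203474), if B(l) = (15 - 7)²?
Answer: -1/203410 ≈ -4.9162e-6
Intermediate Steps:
B(l) = 64 (B(l) = 8² = 64)
1/(B(431) - 203474) = 1/(64 - 203474) = 1/(-203410) = -1/203410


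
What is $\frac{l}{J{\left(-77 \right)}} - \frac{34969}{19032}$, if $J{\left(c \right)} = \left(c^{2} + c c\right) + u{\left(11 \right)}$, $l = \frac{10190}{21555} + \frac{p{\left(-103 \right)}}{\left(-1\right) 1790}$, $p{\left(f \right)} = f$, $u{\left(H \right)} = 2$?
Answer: $- \frac{66672562933373}{36287657558100} \approx -1.8373$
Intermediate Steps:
$l = \frac{4092053}{7716690}$ ($l = \frac{10190}{21555} - \frac{103}{\left(-1\right) 1790} = 10190 \cdot \frac{1}{21555} - \frac{103}{-1790} = \frac{2038}{4311} - - \frac{103}{1790} = \frac{2038}{4311} + \frac{103}{1790} = \frac{4092053}{7716690} \approx 0.53029$)
$J{\left(c \right)} = 2 + 2 c^{2}$ ($J{\left(c \right)} = \left(c^{2} + c c\right) + 2 = \left(c^{2} + c^{2}\right) + 2 = 2 c^{2} + 2 = 2 + 2 c^{2}$)
$\frac{l}{J{\left(-77 \right)}} - \frac{34969}{19032} = \frac{4092053}{7716690 \left(2 + 2 \left(-77\right)^{2}\right)} - \frac{34969}{19032} = \frac{4092053}{7716690 \left(2 + 2 \cdot 5929\right)} - \frac{34969}{19032} = \frac{4092053}{7716690 \left(2 + 11858\right)} - \frac{34969}{19032} = \frac{4092053}{7716690 \cdot 11860} - \frac{34969}{19032} = \frac{4092053}{7716690} \cdot \frac{1}{11860} - \frac{34969}{19032} = \frac{4092053}{91519943400} - \frac{34969}{19032} = - \frac{66672562933373}{36287657558100}$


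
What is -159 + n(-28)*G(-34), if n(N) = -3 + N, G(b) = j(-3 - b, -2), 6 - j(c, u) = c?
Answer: 616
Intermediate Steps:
j(c, u) = 6 - c
G(b) = 9 + b (G(b) = 6 - (-3 - b) = 6 + (3 + b) = 9 + b)
-159 + n(-28)*G(-34) = -159 + (-3 - 28)*(9 - 34) = -159 - 31*(-25) = -159 + 775 = 616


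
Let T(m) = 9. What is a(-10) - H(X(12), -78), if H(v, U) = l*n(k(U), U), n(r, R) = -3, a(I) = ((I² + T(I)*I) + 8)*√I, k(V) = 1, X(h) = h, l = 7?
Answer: 21 + 18*I*√10 ≈ 21.0 + 56.921*I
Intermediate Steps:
a(I) = √I*(8 + I² + 9*I) (a(I) = ((I² + 9*I) + 8)*√I = (8 + I² + 9*I)*√I = √I*(8 + I² + 9*I))
H(v, U) = -21 (H(v, U) = 7*(-3) = -21)
a(-10) - H(X(12), -78) = √(-10)*(8 + (-10)² + 9*(-10)) - 1*(-21) = (I*√10)*(8 + 100 - 90) + 21 = (I*√10)*18 + 21 = 18*I*√10 + 21 = 21 + 18*I*√10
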